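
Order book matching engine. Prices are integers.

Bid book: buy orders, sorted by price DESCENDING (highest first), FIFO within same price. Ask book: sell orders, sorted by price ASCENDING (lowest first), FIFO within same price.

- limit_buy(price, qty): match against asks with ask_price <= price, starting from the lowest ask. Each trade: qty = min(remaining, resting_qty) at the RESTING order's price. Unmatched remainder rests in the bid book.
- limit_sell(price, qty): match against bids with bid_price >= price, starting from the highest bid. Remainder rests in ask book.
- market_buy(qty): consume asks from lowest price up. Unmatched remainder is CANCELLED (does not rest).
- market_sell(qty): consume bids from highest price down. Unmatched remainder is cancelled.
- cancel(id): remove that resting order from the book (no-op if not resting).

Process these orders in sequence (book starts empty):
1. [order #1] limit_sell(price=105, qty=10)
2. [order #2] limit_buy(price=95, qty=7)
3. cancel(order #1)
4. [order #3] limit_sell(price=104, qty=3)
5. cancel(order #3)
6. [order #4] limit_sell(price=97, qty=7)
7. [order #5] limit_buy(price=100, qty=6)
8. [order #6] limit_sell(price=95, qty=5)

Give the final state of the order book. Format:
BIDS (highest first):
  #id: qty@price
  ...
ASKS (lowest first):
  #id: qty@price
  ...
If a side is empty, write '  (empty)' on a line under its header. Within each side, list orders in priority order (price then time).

Answer: BIDS (highest first):
  #2: 2@95
ASKS (lowest first):
  #4: 1@97

Derivation:
After op 1 [order #1] limit_sell(price=105, qty=10): fills=none; bids=[-] asks=[#1:10@105]
After op 2 [order #2] limit_buy(price=95, qty=7): fills=none; bids=[#2:7@95] asks=[#1:10@105]
After op 3 cancel(order #1): fills=none; bids=[#2:7@95] asks=[-]
After op 4 [order #3] limit_sell(price=104, qty=3): fills=none; bids=[#2:7@95] asks=[#3:3@104]
After op 5 cancel(order #3): fills=none; bids=[#2:7@95] asks=[-]
After op 6 [order #4] limit_sell(price=97, qty=7): fills=none; bids=[#2:7@95] asks=[#4:7@97]
After op 7 [order #5] limit_buy(price=100, qty=6): fills=#5x#4:6@97; bids=[#2:7@95] asks=[#4:1@97]
After op 8 [order #6] limit_sell(price=95, qty=5): fills=#2x#6:5@95; bids=[#2:2@95] asks=[#4:1@97]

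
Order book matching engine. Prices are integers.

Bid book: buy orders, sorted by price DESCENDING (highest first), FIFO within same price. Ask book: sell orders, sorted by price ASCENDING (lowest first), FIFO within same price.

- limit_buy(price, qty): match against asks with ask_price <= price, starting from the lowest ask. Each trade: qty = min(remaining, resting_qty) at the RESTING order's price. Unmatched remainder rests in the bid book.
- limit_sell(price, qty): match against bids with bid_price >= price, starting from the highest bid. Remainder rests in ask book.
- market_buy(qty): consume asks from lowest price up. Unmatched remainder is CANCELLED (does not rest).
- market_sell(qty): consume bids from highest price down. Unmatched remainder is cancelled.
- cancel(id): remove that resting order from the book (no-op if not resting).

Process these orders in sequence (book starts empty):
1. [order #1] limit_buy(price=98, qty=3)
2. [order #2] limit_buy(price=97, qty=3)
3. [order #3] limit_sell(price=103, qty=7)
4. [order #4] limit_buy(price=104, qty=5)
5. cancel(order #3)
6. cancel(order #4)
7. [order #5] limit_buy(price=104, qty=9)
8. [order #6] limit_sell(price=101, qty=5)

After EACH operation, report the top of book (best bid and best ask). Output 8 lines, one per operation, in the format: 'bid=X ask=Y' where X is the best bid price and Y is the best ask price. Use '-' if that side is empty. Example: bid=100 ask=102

Answer: bid=98 ask=-
bid=98 ask=-
bid=98 ask=103
bid=98 ask=103
bid=98 ask=-
bid=98 ask=-
bid=104 ask=-
bid=104 ask=-

Derivation:
After op 1 [order #1] limit_buy(price=98, qty=3): fills=none; bids=[#1:3@98] asks=[-]
After op 2 [order #2] limit_buy(price=97, qty=3): fills=none; bids=[#1:3@98 #2:3@97] asks=[-]
After op 3 [order #3] limit_sell(price=103, qty=7): fills=none; bids=[#1:3@98 #2:3@97] asks=[#3:7@103]
After op 4 [order #4] limit_buy(price=104, qty=5): fills=#4x#3:5@103; bids=[#1:3@98 #2:3@97] asks=[#3:2@103]
After op 5 cancel(order #3): fills=none; bids=[#1:3@98 #2:3@97] asks=[-]
After op 6 cancel(order #4): fills=none; bids=[#1:3@98 #2:3@97] asks=[-]
After op 7 [order #5] limit_buy(price=104, qty=9): fills=none; bids=[#5:9@104 #1:3@98 #2:3@97] asks=[-]
After op 8 [order #6] limit_sell(price=101, qty=5): fills=#5x#6:5@104; bids=[#5:4@104 #1:3@98 #2:3@97] asks=[-]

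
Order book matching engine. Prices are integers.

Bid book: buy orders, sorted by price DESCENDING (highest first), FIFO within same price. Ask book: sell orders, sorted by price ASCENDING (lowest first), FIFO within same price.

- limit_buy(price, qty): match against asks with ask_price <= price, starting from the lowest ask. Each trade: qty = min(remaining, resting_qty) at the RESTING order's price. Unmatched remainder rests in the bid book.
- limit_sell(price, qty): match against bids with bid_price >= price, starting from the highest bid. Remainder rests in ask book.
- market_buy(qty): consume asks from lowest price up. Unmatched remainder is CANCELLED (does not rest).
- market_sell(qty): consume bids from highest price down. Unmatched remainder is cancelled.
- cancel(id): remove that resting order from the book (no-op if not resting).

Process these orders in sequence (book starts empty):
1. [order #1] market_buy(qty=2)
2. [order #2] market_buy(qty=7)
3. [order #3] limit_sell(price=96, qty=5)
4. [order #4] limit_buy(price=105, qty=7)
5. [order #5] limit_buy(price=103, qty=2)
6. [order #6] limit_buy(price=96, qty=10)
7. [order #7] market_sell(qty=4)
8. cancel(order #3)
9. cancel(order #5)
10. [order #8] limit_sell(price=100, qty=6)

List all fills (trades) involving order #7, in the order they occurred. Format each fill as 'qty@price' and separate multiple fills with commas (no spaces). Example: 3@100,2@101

After op 1 [order #1] market_buy(qty=2): fills=none; bids=[-] asks=[-]
After op 2 [order #2] market_buy(qty=7): fills=none; bids=[-] asks=[-]
After op 3 [order #3] limit_sell(price=96, qty=5): fills=none; bids=[-] asks=[#3:5@96]
After op 4 [order #4] limit_buy(price=105, qty=7): fills=#4x#3:5@96; bids=[#4:2@105] asks=[-]
After op 5 [order #5] limit_buy(price=103, qty=2): fills=none; bids=[#4:2@105 #5:2@103] asks=[-]
After op 6 [order #6] limit_buy(price=96, qty=10): fills=none; bids=[#4:2@105 #5:2@103 #6:10@96] asks=[-]
After op 7 [order #7] market_sell(qty=4): fills=#4x#7:2@105 #5x#7:2@103; bids=[#6:10@96] asks=[-]
After op 8 cancel(order #3): fills=none; bids=[#6:10@96] asks=[-]
After op 9 cancel(order #5): fills=none; bids=[#6:10@96] asks=[-]
After op 10 [order #8] limit_sell(price=100, qty=6): fills=none; bids=[#6:10@96] asks=[#8:6@100]

Answer: 2@105,2@103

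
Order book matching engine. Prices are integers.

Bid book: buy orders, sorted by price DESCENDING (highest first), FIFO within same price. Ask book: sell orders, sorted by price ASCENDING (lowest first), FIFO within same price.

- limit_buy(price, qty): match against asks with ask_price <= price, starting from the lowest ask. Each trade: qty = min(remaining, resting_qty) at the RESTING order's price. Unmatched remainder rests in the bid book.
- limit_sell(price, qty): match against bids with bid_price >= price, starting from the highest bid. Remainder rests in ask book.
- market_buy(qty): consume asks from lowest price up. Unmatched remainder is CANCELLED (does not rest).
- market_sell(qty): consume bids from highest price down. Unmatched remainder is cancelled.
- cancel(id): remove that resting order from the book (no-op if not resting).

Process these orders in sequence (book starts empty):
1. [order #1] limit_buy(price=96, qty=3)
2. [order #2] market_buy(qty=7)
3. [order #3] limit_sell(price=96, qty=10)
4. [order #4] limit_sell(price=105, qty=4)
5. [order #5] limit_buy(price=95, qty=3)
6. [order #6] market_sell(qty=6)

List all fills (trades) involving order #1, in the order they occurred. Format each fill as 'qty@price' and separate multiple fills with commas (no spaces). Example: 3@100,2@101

Answer: 3@96

Derivation:
After op 1 [order #1] limit_buy(price=96, qty=3): fills=none; bids=[#1:3@96] asks=[-]
After op 2 [order #2] market_buy(qty=7): fills=none; bids=[#1:3@96] asks=[-]
After op 3 [order #3] limit_sell(price=96, qty=10): fills=#1x#3:3@96; bids=[-] asks=[#3:7@96]
After op 4 [order #4] limit_sell(price=105, qty=4): fills=none; bids=[-] asks=[#3:7@96 #4:4@105]
After op 5 [order #5] limit_buy(price=95, qty=3): fills=none; bids=[#5:3@95] asks=[#3:7@96 #4:4@105]
After op 6 [order #6] market_sell(qty=6): fills=#5x#6:3@95; bids=[-] asks=[#3:7@96 #4:4@105]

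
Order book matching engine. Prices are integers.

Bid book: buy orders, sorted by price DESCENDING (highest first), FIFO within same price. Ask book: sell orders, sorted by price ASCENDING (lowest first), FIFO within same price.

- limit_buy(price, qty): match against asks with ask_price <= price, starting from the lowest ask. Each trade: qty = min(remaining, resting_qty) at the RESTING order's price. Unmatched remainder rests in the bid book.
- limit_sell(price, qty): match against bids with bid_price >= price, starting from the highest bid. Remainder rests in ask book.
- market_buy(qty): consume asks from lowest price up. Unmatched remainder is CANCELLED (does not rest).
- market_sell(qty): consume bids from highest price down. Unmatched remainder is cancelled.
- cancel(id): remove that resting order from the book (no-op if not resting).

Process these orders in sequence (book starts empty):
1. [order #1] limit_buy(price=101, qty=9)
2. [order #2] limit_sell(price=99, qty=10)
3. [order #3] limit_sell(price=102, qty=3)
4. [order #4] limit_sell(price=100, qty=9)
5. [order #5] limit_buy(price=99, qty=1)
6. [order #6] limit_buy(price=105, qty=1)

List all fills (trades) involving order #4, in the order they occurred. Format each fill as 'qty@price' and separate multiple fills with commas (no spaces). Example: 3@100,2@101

After op 1 [order #1] limit_buy(price=101, qty=9): fills=none; bids=[#1:9@101] asks=[-]
After op 2 [order #2] limit_sell(price=99, qty=10): fills=#1x#2:9@101; bids=[-] asks=[#2:1@99]
After op 3 [order #3] limit_sell(price=102, qty=3): fills=none; bids=[-] asks=[#2:1@99 #3:3@102]
After op 4 [order #4] limit_sell(price=100, qty=9): fills=none; bids=[-] asks=[#2:1@99 #4:9@100 #3:3@102]
After op 5 [order #5] limit_buy(price=99, qty=1): fills=#5x#2:1@99; bids=[-] asks=[#4:9@100 #3:3@102]
After op 6 [order #6] limit_buy(price=105, qty=1): fills=#6x#4:1@100; bids=[-] asks=[#4:8@100 #3:3@102]

Answer: 1@100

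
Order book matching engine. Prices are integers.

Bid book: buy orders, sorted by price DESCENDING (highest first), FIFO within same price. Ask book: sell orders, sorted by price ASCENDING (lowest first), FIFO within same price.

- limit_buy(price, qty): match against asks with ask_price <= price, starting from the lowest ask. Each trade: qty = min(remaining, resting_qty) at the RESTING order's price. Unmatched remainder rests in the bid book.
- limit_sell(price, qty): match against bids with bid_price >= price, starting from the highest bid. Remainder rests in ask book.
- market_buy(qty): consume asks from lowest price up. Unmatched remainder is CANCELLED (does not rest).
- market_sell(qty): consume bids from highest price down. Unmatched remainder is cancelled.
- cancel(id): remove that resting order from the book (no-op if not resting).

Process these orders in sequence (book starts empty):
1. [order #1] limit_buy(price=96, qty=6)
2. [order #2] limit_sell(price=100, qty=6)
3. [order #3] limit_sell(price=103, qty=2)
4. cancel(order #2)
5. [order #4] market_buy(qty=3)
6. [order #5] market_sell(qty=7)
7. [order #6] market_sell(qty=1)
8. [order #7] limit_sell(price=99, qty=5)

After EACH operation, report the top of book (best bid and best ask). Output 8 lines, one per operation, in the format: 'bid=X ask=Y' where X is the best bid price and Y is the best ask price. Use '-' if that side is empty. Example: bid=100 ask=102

After op 1 [order #1] limit_buy(price=96, qty=6): fills=none; bids=[#1:6@96] asks=[-]
After op 2 [order #2] limit_sell(price=100, qty=6): fills=none; bids=[#1:6@96] asks=[#2:6@100]
After op 3 [order #3] limit_sell(price=103, qty=2): fills=none; bids=[#1:6@96] asks=[#2:6@100 #3:2@103]
After op 4 cancel(order #2): fills=none; bids=[#1:6@96] asks=[#3:2@103]
After op 5 [order #4] market_buy(qty=3): fills=#4x#3:2@103; bids=[#1:6@96] asks=[-]
After op 6 [order #5] market_sell(qty=7): fills=#1x#5:6@96; bids=[-] asks=[-]
After op 7 [order #6] market_sell(qty=1): fills=none; bids=[-] asks=[-]
After op 8 [order #7] limit_sell(price=99, qty=5): fills=none; bids=[-] asks=[#7:5@99]

Answer: bid=96 ask=-
bid=96 ask=100
bid=96 ask=100
bid=96 ask=103
bid=96 ask=-
bid=- ask=-
bid=- ask=-
bid=- ask=99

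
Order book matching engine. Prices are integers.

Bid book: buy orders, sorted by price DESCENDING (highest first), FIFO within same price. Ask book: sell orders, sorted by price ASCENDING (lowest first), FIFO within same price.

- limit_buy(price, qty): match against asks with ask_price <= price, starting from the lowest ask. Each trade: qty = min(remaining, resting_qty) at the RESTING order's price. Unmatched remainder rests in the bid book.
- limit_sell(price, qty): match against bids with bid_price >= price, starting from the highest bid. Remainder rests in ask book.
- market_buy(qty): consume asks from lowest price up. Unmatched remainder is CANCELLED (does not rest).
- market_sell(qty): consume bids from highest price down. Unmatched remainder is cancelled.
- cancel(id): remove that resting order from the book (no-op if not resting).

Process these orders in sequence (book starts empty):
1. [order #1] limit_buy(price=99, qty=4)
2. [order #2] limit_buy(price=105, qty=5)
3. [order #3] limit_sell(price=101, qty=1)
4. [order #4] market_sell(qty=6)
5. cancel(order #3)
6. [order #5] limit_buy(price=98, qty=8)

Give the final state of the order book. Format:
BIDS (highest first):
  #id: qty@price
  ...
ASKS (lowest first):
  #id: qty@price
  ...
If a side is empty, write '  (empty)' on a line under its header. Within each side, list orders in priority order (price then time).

Answer: BIDS (highest first):
  #1: 2@99
  #5: 8@98
ASKS (lowest first):
  (empty)

Derivation:
After op 1 [order #1] limit_buy(price=99, qty=4): fills=none; bids=[#1:4@99] asks=[-]
After op 2 [order #2] limit_buy(price=105, qty=5): fills=none; bids=[#2:5@105 #1:4@99] asks=[-]
After op 3 [order #3] limit_sell(price=101, qty=1): fills=#2x#3:1@105; bids=[#2:4@105 #1:4@99] asks=[-]
After op 4 [order #4] market_sell(qty=6): fills=#2x#4:4@105 #1x#4:2@99; bids=[#1:2@99] asks=[-]
After op 5 cancel(order #3): fills=none; bids=[#1:2@99] asks=[-]
After op 6 [order #5] limit_buy(price=98, qty=8): fills=none; bids=[#1:2@99 #5:8@98] asks=[-]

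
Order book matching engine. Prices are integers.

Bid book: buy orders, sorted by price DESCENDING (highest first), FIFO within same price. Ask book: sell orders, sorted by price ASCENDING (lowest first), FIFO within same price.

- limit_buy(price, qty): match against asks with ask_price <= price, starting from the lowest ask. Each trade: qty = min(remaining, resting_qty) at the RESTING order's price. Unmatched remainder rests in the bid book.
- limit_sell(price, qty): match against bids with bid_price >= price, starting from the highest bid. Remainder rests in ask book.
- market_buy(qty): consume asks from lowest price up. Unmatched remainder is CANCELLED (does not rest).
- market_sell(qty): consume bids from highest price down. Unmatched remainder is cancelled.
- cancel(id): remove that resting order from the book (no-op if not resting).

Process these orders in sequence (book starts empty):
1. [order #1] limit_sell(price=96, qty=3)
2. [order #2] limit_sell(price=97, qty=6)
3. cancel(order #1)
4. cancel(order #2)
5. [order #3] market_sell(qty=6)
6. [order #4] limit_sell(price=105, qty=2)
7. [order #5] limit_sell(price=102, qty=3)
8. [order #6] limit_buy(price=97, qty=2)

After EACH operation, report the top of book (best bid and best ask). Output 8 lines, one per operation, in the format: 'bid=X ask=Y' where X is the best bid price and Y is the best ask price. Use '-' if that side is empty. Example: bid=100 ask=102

Answer: bid=- ask=96
bid=- ask=96
bid=- ask=97
bid=- ask=-
bid=- ask=-
bid=- ask=105
bid=- ask=102
bid=97 ask=102

Derivation:
After op 1 [order #1] limit_sell(price=96, qty=3): fills=none; bids=[-] asks=[#1:3@96]
After op 2 [order #2] limit_sell(price=97, qty=6): fills=none; bids=[-] asks=[#1:3@96 #2:6@97]
After op 3 cancel(order #1): fills=none; bids=[-] asks=[#2:6@97]
After op 4 cancel(order #2): fills=none; bids=[-] asks=[-]
After op 5 [order #3] market_sell(qty=6): fills=none; bids=[-] asks=[-]
After op 6 [order #4] limit_sell(price=105, qty=2): fills=none; bids=[-] asks=[#4:2@105]
After op 7 [order #5] limit_sell(price=102, qty=3): fills=none; bids=[-] asks=[#5:3@102 #4:2@105]
After op 8 [order #6] limit_buy(price=97, qty=2): fills=none; bids=[#6:2@97] asks=[#5:3@102 #4:2@105]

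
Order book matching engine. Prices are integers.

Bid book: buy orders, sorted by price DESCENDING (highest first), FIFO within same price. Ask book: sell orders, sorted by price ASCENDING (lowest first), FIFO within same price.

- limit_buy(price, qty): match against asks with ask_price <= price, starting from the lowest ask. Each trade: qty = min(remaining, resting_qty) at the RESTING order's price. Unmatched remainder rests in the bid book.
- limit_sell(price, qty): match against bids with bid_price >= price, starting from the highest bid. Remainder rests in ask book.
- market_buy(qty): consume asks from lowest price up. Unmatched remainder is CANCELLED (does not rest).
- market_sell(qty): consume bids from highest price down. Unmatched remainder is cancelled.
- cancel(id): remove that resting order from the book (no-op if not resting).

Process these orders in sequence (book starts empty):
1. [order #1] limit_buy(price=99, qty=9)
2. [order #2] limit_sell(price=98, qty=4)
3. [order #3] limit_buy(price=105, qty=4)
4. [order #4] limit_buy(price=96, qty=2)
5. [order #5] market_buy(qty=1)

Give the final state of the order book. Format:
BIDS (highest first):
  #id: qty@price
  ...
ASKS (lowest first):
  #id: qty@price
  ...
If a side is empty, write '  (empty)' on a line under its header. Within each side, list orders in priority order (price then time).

After op 1 [order #1] limit_buy(price=99, qty=9): fills=none; bids=[#1:9@99] asks=[-]
After op 2 [order #2] limit_sell(price=98, qty=4): fills=#1x#2:4@99; bids=[#1:5@99] asks=[-]
After op 3 [order #3] limit_buy(price=105, qty=4): fills=none; bids=[#3:4@105 #1:5@99] asks=[-]
After op 4 [order #4] limit_buy(price=96, qty=2): fills=none; bids=[#3:4@105 #1:5@99 #4:2@96] asks=[-]
After op 5 [order #5] market_buy(qty=1): fills=none; bids=[#3:4@105 #1:5@99 #4:2@96] asks=[-]

Answer: BIDS (highest first):
  #3: 4@105
  #1: 5@99
  #4: 2@96
ASKS (lowest first):
  (empty)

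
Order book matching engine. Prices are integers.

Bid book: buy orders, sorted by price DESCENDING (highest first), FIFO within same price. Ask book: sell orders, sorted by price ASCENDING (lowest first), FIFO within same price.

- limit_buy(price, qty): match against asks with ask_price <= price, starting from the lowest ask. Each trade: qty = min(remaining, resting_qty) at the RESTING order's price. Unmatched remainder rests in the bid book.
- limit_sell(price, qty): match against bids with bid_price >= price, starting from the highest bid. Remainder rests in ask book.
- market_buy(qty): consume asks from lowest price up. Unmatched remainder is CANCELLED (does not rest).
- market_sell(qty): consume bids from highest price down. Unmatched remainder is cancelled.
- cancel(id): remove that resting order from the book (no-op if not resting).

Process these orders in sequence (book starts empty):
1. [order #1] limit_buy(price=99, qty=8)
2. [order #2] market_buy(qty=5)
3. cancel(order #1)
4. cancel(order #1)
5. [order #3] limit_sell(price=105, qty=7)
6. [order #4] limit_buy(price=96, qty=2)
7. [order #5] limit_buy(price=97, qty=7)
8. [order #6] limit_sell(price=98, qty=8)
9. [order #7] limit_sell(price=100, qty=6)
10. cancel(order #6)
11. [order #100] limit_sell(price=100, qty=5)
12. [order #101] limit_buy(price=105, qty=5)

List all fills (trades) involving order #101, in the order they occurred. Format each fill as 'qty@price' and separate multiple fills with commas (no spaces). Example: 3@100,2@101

Answer: 5@100

Derivation:
After op 1 [order #1] limit_buy(price=99, qty=8): fills=none; bids=[#1:8@99] asks=[-]
After op 2 [order #2] market_buy(qty=5): fills=none; bids=[#1:8@99] asks=[-]
After op 3 cancel(order #1): fills=none; bids=[-] asks=[-]
After op 4 cancel(order #1): fills=none; bids=[-] asks=[-]
After op 5 [order #3] limit_sell(price=105, qty=7): fills=none; bids=[-] asks=[#3:7@105]
After op 6 [order #4] limit_buy(price=96, qty=2): fills=none; bids=[#4:2@96] asks=[#3:7@105]
After op 7 [order #5] limit_buy(price=97, qty=7): fills=none; bids=[#5:7@97 #4:2@96] asks=[#3:7@105]
After op 8 [order #6] limit_sell(price=98, qty=8): fills=none; bids=[#5:7@97 #4:2@96] asks=[#6:8@98 #3:7@105]
After op 9 [order #7] limit_sell(price=100, qty=6): fills=none; bids=[#5:7@97 #4:2@96] asks=[#6:8@98 #7:6@100 #3:7@105]
After op 10 cancel(order #6): fills=none; bids=[#5:7@97 #4:2@96] asks=[#7:6@100 #3:7@105]
After op 11 [order #100] limit_sell(price=100, qty=5): fills=none; bids=[#5:7@97 #4:2@96] asks=[#7:6@100 #100:5@100 #3:7@105]
After op 12 [order #101] limit_buy(price=105, qty=5): fills=#101x#7:5@100; bids=[#5:7@97 #4:2@96] asks=[#7:1@100 #100:5@100 #3:7@105]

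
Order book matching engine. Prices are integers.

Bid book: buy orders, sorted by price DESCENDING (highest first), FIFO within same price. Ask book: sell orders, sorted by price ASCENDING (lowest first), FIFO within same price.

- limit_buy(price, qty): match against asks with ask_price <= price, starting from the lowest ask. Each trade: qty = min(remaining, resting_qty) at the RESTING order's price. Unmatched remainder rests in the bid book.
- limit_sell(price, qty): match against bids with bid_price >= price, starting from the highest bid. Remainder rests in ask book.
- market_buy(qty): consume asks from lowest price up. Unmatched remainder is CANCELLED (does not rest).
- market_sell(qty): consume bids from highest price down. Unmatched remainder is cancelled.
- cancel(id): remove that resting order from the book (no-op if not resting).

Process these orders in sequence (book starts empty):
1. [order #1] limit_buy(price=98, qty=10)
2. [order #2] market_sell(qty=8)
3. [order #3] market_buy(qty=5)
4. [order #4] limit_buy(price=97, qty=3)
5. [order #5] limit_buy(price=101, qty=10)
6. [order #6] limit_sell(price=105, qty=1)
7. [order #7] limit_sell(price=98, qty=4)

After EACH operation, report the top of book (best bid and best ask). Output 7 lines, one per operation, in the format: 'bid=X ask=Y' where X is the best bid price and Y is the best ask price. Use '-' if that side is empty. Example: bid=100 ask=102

Answer: bid=98 ask=-
bid=98 ask=-
bid=98 ask=-
bid=98 ask=-
bid=101 ask=-
bid=101 ask=105
bid=101 ask=105

Derivation:
After op 1 [order #1] limit_buy(price=98, qty=10): fills=none; bids=[#1:10@98] asks=[-]
After op 2 [order #2] market_sell(qty=8): fills=#1x#2:8@98; bids=[#1:2@98] asks=[-]
After op 3 [order #3] market_buy(qty=5): fills=none; bids=[#1:2@98] asks=[-]
After op 4 [order #4] limit_buy(price=97, qty=3): fills=none; bids=[#1:2@98 #4:3@97] asks=[-]
After op 5 [order #5] limit_buy(price=101, qty=10): fills=none; bids=[#5:10@101 #1:2@98 #4:3@97] asks=[-]
After op 6 [order #6] limit_sell(price=105, qty=1): fills=none; bids=[#5:10@101 #1:2@98 #4:3@97] asks=[#6:1@105]
After op 7 [order #7] limit_sell(price=98, qty=4): fills=#5x#7:4@101; bids=[#5:6@101 #1:2@98 #4:3@97] asks=[#6:1@105]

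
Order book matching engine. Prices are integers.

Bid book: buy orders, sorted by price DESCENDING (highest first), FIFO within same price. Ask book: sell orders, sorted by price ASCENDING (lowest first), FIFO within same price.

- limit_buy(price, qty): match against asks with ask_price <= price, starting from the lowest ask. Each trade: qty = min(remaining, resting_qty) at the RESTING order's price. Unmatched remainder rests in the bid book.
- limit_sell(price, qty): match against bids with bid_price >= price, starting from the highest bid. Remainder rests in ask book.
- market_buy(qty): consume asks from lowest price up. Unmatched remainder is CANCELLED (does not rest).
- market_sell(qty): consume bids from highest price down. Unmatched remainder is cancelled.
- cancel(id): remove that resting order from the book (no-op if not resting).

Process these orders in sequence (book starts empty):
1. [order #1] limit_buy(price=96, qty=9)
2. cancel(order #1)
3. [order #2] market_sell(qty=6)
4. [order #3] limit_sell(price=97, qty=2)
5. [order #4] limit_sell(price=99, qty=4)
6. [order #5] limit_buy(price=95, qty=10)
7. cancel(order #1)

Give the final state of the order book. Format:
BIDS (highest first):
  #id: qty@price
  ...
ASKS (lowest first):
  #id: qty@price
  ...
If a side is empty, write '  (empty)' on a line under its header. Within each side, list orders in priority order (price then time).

After op 1 [order #1] limit_buy(price=96, qty=9): fills=none; bids=[#1:9@96] asks=[-]
After op 2 cancel(order #1): fills=none; bids=[-] asks=[-]
After op 3 [order #2] market_sell(qty=6): fills=none; bids=[-] asks=[-]
After op 4 [order #3] limit_sell(price=97, qty=2): fills=none; bids=[-] asks=[#3:2@97]
After op 5 [order #4] limit_sell(price=99, qty=4): fills=none; bids=[-] asks=[#3:2@97 #4:4@99]
After op 6 [order #5] limit_buy(price=95, qty=10): fills=none; bids=[#5:10@95] asks=[#3:2@97 #4:4@99]
After op 7 cancel(order #1): fills=none; bids=[#5:10@95] asks=[#3:2@97 #4:4@99]

Answer: BIDS (highest first):
  #5: 10@95
ASKS (lowest first):
  #3: 2@97
  #4: 4@99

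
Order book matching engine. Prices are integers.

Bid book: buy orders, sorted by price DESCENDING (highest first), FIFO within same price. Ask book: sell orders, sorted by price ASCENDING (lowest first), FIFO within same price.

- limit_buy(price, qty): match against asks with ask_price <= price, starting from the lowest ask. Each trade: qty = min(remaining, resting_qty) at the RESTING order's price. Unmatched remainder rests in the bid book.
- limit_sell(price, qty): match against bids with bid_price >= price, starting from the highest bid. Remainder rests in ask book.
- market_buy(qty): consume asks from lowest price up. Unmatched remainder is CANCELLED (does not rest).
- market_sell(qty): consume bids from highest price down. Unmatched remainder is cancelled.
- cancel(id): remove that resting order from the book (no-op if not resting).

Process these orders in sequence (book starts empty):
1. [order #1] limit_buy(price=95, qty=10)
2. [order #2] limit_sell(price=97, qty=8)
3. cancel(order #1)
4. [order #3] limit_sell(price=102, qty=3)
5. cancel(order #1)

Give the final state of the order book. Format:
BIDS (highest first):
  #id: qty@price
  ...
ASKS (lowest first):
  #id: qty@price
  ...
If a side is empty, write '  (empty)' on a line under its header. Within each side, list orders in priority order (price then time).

After op 1 [order #1] limit_buy(price=95, qty=10): fills=none; bids=[#1:10@95] asks=[-]
After op 2 [order #2] limit_sell(price=97, qty=8): fills=none; bids=[#1:10@95] asks=[#2:8@97]
After op 3 cancel(order #1): fills=none; bids=[-] asks=[#2:8@97]
After op 4 [order #3] limit_sell(price=102, qty=3): fills=none; bids=[-] asks=[#2:8@97 #3:3@102]
After op 5 cancel(order #1): fills=none; bids=[-] asks=[#2:8@97 #3:3@102]

Answer: BIDS (highest first):
  (empty)
ASKS (lowest first):
  #2: 8@97
  #3: 3@102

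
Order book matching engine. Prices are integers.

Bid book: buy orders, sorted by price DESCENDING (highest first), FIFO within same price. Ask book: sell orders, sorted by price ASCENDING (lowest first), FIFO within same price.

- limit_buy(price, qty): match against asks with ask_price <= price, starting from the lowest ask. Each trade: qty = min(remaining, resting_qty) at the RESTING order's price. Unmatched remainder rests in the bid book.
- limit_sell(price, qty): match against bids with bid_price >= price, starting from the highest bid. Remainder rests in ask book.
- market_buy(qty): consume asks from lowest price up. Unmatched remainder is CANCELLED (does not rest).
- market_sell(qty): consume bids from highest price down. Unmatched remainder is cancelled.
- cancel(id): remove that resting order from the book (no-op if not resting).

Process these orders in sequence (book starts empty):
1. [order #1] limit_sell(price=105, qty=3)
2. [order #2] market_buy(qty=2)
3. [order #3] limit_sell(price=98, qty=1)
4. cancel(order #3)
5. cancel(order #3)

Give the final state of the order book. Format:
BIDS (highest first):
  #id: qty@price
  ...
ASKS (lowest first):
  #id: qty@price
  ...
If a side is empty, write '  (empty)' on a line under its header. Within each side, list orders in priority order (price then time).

Answer: BIDS (highest first):
  (empty)
ASKS (lowest first):
  #1: 1@105

Derivation:
After op 1 [order #1] limit_sell(price=105, qty=3): fills=none; bids=[-] asks=[#1:3@105]
After op 2 [order #2] market_buy(qty=2): fills=#2x#1:2@105; bids=[-] asks=[#1:1@105]
After op 3 [order #3] limit_sell(price=98, qty=1): fills=none; bids=[-] asks=[#3:1@98 #1:1@105]
After op 4 cancel(order #3): fills=none; bids=[-] asks=[#1:1@105]
After op 5 cancel(order #3): fills=none; bids=[-] asks=[#1:1@105]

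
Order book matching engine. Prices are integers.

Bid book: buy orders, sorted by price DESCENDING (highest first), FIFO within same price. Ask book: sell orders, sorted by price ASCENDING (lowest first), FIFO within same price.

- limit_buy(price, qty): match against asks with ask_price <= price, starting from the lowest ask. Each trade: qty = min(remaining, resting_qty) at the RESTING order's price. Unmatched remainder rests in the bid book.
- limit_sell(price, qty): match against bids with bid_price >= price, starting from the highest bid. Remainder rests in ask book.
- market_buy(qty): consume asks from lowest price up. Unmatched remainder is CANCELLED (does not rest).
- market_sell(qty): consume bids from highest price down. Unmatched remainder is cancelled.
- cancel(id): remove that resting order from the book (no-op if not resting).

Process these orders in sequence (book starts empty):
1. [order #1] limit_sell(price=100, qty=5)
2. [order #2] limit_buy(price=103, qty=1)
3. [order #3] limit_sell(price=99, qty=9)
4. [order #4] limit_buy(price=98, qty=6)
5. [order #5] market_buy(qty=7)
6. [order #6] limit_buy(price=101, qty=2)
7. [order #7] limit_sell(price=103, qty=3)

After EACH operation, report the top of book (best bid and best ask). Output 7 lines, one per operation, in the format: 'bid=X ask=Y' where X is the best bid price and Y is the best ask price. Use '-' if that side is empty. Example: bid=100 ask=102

Answer: bid=- ask=100
bid=- ask=100
bid=- ask=99
bid=98 ask=99
bid=98 ask=99
bid=98 ask=100
bid=98 ask=100

Derivation:
After op 1 [order #1] limit_sell(price=100, qty=5): fills=none; bids=[-] asks=[#1:5@100]
After op 2 [order #2] limit_buy(price=103, qty=1): fills=#2x#1:1@100; bids=[-] asks=[#1:4@100]
After op 3 [order #3] limit_sell(price=99, qty=9): fills=none; bids=[-] asks=[#3:9@99 #1:4@100]
After op 4 [order #4] limit_buy(price=98, qty=6): fills=none; bids=[#4:6@98] asks=[#3:9@99 #1:4@100]
After op 5 [order #5] market_buy(qty=7): fills=#5x#3:7@99; bids=[#4:6@98] asks=[#3:2@99 #1:4@100]
After op 6 [order #6] limit_buy(price=101, qty=2): fills=#6x#3:2@99; bids=[#4:6@98] asks=[#1:4@100]
After op 7 [order #7] limit_sell(price=103, qty=3): fills=none; bids=[#4:6@98] asks=[#1:4@100 #7:3@103]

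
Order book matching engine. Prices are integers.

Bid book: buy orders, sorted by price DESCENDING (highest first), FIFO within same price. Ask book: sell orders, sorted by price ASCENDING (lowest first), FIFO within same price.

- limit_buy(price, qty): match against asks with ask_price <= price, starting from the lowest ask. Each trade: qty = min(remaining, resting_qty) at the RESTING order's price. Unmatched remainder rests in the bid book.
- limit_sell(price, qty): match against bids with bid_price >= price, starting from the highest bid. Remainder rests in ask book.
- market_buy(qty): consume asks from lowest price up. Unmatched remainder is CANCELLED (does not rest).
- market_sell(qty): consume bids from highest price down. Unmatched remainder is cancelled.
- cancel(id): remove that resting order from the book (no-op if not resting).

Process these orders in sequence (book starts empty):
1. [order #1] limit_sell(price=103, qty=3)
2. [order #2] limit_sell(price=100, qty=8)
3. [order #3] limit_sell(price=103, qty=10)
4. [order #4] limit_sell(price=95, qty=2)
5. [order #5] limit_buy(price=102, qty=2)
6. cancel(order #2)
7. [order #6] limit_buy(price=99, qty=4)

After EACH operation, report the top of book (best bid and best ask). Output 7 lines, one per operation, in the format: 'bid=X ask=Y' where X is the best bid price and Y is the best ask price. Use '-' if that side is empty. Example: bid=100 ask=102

Answer: bid=- ask=103
bid=- ask=100
bid=- ask=100
bid=- ask=95
bid=- ask=100
bid=- ask=103
bid=99 ask=103

Derivation:
After op 1 [order #1] limit_sell(price=103, qty=3): fills=none; bids=[-] asks=[#1:3@103]
After op 2 [order #2] limit_sell(price=100, qty=8): fills=none; bids=[-] asks=[#2:8@100 #1:3@103]
After op 3 [order #3] limit_sell(price=103, qty=10): fills=none; bids=[-] asks=[#2:8@100 #1:3@103 #3:10@103]
After op 4 [order #4] limit_sell(price=95, qty=2): fills=none; bids=[-] asks=[#4:2@95 #2:8@100 #1:3@103 #3:10@103]
After op 5 [order #5] limit_buy(price=102, qty=2): fills=#5x#4:2@95; bids=[-] asks=[#2:8@100 #1:3@103 #3:10@103]
After op 6 cancel(order #2): fills=none; bids=[-] asks=[#1:3@103 #3:10@103]
After op 7 [order #6] limit_buy(price=99, qty=4): fills=none; bids=[#6:4@99] asks=[#1:3@103 #3:10@103]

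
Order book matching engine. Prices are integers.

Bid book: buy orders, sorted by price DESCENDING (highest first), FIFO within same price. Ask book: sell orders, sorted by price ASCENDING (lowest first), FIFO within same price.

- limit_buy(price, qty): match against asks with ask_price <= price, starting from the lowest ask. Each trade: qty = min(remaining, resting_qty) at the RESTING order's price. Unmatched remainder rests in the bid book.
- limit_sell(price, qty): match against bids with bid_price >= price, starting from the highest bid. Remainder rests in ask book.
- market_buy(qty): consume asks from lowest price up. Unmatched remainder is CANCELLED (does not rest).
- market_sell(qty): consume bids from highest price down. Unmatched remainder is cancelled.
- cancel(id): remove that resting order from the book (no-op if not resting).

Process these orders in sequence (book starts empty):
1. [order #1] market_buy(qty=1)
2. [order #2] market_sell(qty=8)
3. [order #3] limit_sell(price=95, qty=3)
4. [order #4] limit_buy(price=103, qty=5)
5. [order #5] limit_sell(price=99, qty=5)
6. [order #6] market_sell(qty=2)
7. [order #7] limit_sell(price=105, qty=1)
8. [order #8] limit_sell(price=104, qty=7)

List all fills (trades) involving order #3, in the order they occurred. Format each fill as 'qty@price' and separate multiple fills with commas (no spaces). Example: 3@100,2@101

After op 1 [order #1] market_buy(qty=1): fills=none; bids=[-] asks=[-]
After op 2 [order #2] market_sell(qty=8): fills=none; bids=[-] asks=[-]
After op 3 [order #3] limit_sell(price=95, qty=3): fills=none; bids=[-] asks=[#3:3@95]
After op 4 [order #4] limit_buy(price=103, qty=5): fills=#4x#3:3@95; bids=[#4:2@103] asks=[-]
After op 5 [order #5] limit_sell(price=99, qty=5): fills=#4x#5:2@103; bids=[-] asks=[#5:3@99]
After op 6 [order #6] market_sell(qty=2): fills=none; bids=[-] asks=[#5:3@99]
After op 7 [order #7] limit_sell(price=105, qty=1): fills=none; bids=[-] asks=[#5:3@99 #7:1@105]
After op 8 [order #8] limit_sell(price=104, qty=7): fills=none; bids=[-] asks=[#5:3@99 #8:7@104 #7:1@105]

Answer: 3@95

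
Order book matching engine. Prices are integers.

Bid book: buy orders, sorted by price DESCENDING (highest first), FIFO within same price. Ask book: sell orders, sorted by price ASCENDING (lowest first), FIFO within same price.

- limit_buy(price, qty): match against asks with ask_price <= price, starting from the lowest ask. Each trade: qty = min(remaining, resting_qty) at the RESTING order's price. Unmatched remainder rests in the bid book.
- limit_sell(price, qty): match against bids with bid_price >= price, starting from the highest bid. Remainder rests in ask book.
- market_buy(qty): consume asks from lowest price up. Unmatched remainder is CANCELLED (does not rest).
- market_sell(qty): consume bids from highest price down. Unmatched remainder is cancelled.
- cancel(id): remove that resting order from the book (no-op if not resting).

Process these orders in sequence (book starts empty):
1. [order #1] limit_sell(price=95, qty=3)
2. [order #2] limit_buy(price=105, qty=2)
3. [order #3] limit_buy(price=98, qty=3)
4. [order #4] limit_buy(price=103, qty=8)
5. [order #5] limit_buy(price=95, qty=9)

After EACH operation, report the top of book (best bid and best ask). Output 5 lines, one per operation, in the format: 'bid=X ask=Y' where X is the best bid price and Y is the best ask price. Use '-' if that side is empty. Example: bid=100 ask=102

After op 1 [order #1] limit_sell(price=95, qty=3): fills=none; bids=[-] asks=[#1:3@95]
After op 2 [order #2] limit_buy(price=105, qty=2): fills=#2x#1:2@95; bids=[-] asks=[#1:1@95]
After op 3 [order #3] limit_buy(price=98, qty=3): fills=#3x#1:1@95; bids=[#3:2@98] asks=[-]
After op 4 [order #4] limit_buy(price=103, qty=8): fills=none; bids=[#4:8@103 #3:2@98] asks=[-]
After op 5 [order #5] limit_buy(price=95, qty=9): fills=none; bids=[#4:8@103 #3:2@98 #5:9@95] asks=[-]

Answer: bid=- ask=95
bid=- ask=95
bid=98 ask=-
bid=103 ask=-
bid=103 ask=-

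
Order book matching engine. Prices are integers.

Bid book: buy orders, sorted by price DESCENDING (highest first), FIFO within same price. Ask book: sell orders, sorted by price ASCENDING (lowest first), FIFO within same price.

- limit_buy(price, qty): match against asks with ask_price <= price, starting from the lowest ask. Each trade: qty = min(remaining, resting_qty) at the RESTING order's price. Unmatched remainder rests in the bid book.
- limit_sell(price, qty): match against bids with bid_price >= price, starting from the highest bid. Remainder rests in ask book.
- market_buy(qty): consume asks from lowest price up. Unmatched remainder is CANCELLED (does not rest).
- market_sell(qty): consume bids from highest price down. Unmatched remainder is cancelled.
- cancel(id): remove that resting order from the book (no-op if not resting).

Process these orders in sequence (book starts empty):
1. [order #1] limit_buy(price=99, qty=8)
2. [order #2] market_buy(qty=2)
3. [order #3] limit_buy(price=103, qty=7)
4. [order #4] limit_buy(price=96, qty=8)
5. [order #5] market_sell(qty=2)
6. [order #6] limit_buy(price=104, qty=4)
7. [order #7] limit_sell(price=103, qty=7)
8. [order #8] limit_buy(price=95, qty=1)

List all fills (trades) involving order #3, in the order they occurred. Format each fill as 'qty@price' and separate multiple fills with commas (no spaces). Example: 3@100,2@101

After op 1 [order #1] limit_buy(price=99, qty=8): fills=none; bids=[#1:8@99] asks=[-]
After op 2 [order #2] market_buy(qty=2): fills=none; bids=[#1:8@99] asks=[-]
After op 3 [order #3] limit_buy(price=103, qty=7): fills=none; bids=[#3:7@103 #1:8@99] asks=[-]
After op 4 [order #4] limit_buy(price=96, qty=8): fills=none; bids=[#3:7@103 #1:8@99 #4:8@96] asks=[-]
After op 5 [order #5] market_sell(qty=2): fills=#3x#5:2@103; bids=[#3:5@103 #1:8@99 #4:8@96] asks=[-]
After op 6 [order #6] limit_buy(price=104, qty=4): fills=none; bids=[#6:4@104 #3:5@103 #1:8@99 #4:8@96] asks=[-]
After op 7 [order #7] limit_sell(price=103, qty=7): fills=#6x#7:4@104 #3x#7:3@103; bids=[#3:2@103 #1:8@99 #4:8@96] asks=[-]
After op 8 [order #8] limit_buy(price=95, qty=1): fills=none; bids=[#3:2@103 #1:8@99 #4:8@96 #8:1@95] asks=[-]

Answer: 2@103,3@103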